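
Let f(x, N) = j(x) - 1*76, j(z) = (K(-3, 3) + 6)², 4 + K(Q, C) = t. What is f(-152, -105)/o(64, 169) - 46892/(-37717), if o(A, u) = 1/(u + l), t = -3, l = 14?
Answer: -517618933/37717 ≈ -13724.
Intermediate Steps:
K(Q, C) = -7 (K(Q, C) = -4 - 3 = -7)
j(z) = 1 (j(z) = (-7 + 6)² = (-1)² = 1)
o(A, u) = 1/(14 + u) (o(A, u) = 1/(u + 14) = 1/(14 + u))
f(x, N) = -75 (f(x, N) = 1 - 1*76 = 1 - 76 = -75)
f(-152, -105)/o(64, 169) - 46892/(-37717) = -75/(1/(14 + 169)) - 46892/(-37717) = -75/(1/183) - 46892*(-1/37717) = -75/1/183 + 46892/37717 = -75*183 + 46892/37717 = -13725 + 46892/37717 = -517618933/37717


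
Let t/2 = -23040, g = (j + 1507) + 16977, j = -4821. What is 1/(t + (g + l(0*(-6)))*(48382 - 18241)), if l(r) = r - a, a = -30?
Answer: 1/412674633 ≈ 2.4232e-9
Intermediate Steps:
l(r) = 30 + r (l(r) = r - 1*(-30) = r + 30 = 30 + r)
g = 13663 (g = (-4821 + 1507) + 16977 = -3314 + 16977 = 13663)
t = -46080 (t = 2*(-23040) = -46080)
1/(t + (g + l(0*(-6)))*(48382 - 18241)) = 1/(-46080 + (13663 + (30 + 0*(-6)))*(48382 - 18241)) = 1/(-46080 + (13663 + (30 + 0))*30141) = 1/(-46080 + (13663 + 30)*30141) = 1/(-46080 + 13693*30141) = 1/(-46080 + 412720713) = 1/412674633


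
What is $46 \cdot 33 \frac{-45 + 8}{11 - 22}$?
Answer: $5106$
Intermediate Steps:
$46 \cdot 33 \frac{-45 + 8}{11 - 22} = 1518 \left(- \frac{37}{-11}\right) = 1518 \left(\left(-37\right) \left(- \frac{1}{11}\right)\right) = 1518 \cdot \frac{37}{11} = 5106$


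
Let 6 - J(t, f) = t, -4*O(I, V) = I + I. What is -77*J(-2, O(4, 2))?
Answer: -616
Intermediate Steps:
O(I, V) = -I/2 (O(I, V) = -(I + I)/4 = -I/2)
J(t, f) = 6 - t
-77*J(-2, O(4, 2)) = -77*(6 - 1*(-2)) = -77*(6 + 2) = -77*8 = -616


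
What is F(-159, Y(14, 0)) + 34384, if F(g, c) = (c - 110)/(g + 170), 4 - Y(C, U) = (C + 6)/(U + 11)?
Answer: 4159278/121 ≈ 34374.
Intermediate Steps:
Y(C, U) = 4 - (6 + C)/(11 + U) (Y(C, U) = 4 - (C + 6)/(U + 11) = 4 - (6 + C)/(11 + U))
F(g, c) = (-110 + c)/(170 + g)
F(-159, Y(14, 0)) + 34384 = (-110 + (38 - 1*14 + 4*0)/(11 + 0))/(170 - 159) + 34384 = (-110 + (38 - 14 + 0)/11)/11 + 34384 = (-110 + (1/11)*24)/11 + 34384 = (-110 + 24/11)/11 + 34384 = (1/11)*(-1186/11) + 34384 = -1186/121 + 34384 = 4159278/121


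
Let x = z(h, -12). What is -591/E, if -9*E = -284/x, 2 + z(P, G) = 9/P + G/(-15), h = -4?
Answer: 367011/5680 ≈ 64.615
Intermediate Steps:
z(P, G) = -2 + 9/P - G/15 (z(P, G) = -2 + (9/P + G/(-15)) = -2 + (9/P + G*(-1/15)) = -2 + (9/P - G/15) = -2 + 9/P - G/15)
x = -69/20 (x = -2 + 9/(-4) - 1/15*(-12) = -2 + 9*(-¼) + ⅘ = -2 - 9/4 + ⅘ = -69/20 ≈ -3.4500)
E = -5680/621 (E = -(-284)/(9*(-69/20)) = -(-284)*(-20)/(9*69) = -⅑*5680/69 = -5680/621 ≈ -9.1465)
-591/E = -591/(-5680/621) = -591*(-621/5680) = 367011/5680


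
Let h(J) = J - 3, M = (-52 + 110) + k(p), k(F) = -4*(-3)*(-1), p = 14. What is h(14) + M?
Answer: 57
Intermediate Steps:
k(F) = -12 (k(F) = 12*(-1) = -12)
M = 46 (M = (-52 + 110) - 12 = 58 - 12 = 46)
h(J) = -3 + J
h(14) + M = (-3 + 14) + 46 = 11 + 46 = 57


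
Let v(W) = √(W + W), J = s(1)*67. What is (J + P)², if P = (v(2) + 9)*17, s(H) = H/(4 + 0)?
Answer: 664225/16 ≈ 41514.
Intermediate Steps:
s(H) = H/4
J = 67/4 (J = ((¼)*1)*67 = (¼)*67 = 67/4 ≈ 16.750)
v(W) = √2*√W (v(W) = √(2*W) = √2*√W)
P = 187 (P = (√2*√2 + 9)*17 = (2 + 9)*17 = 11*17 = 187)
(J + P)² = (67/4 + 187)² = (815/4)² = 664225/16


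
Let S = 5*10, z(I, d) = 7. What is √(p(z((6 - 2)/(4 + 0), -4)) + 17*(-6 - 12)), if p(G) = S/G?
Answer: 2*I*√3661/7 ≈ 17.287*I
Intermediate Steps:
S = 50
p(G) = 50/G
√(p(z((6 - 2)/(4 + 0), -4)) + 17*(-6 - 12)) = √(50/7 + 17*(-6 - 12)) = √(50*(⅐) + 17*(-18)) = √(50/7 - 306) = √(-2092/7) = 2*I*√3661/7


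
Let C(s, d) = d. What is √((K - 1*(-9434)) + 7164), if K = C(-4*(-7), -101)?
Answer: 3*√1833 ≈ 128.44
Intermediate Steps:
K = -101
√((K - 1*(-9434)) + 7164) = √((-101 - 1*(-9434)) + 7164) = √((-101 + 9434) + 7164) = √(9333 + 7164) = √16497 = 3*√1833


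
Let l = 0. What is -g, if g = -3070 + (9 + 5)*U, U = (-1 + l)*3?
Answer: 3112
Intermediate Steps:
U = -3 (U = (-1 + 0)*3 = -1*3 = -3)
g = -3112 (g = -3070 + (9 + 5)*(-3) = -3070 + 14*(-3) = -3070 - 42 = -3112)
-g = -1*(-3112) = 3112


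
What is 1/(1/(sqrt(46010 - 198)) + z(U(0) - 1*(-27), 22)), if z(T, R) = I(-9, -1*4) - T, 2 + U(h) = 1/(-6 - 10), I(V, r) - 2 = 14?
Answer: -26204464/234202333 - 128*sqrt(11453)/234202333 ≈ -0.11195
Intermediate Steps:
I(V, r) = 16 (I(V, r) = 2 + 14 = 16)
U(h) = -33/16 (U(h) = -2 + 1/(-6 - 10) = -2 + 1/(-16) = -2 - 1/16 = -33/16)
z(T, R) = 16 - T
1/(1/(sqrt(46010 - 198)) + z(U(0) - 1*(-27), 22)) = 1/(1/(sqrt(46010 - 198)) + (16 - (-33/16 - 1*(-27)))) = 1/(1/(sqrt(45812)) + (16 - (-33/16 + 27))) = 1/(1/(2*sqrt(11453)) + (16 - 1*399/16)) = 1/(sqrt(11453)/22906 + (16 - 399/16)) = 1/(sqrt(11453)/22906 - 143/16) = 1/(-143/16 + sqrt(11453)/22906)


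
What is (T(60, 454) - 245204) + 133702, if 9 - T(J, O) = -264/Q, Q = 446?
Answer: -24862807/223 ≈ -1.1149e+5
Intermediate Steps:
T(J, O) = 2139/223 (T(J, O) = 9 - (-264)/446 = 9 - 1*(-132/223) = 9 + 132/223 = 2139/223)
(T(60, 454) - 245204) + 133702 = (2139/223 - 245204) + 133702 = -54678353/223 + 133702 = -24862807/223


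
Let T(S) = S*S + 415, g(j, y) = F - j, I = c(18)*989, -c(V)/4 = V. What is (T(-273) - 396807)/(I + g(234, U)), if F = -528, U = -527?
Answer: 321863/71970 ≈ 4.4722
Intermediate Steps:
c(V) = -4*V
I = -71208 (I = -4*18*989 = -72*989 = -71208)
g(j, y) = -528 - j
T(S) = 415 + S² (T(S) = S² + 415 = 415 + S²)
(T(-273) - 396807)/(I + g(234, U)) = ((415 + (-273)²) - 396807)/(-71208 + (-528 - 1*234)) = ((415 + 74529) - 396807)/(-71208 + (-528 - 234)) = (74944 - 396807)/(-71208 - 762) = -321863/(-71970) = -321863*(-1/71970) = 321863/71970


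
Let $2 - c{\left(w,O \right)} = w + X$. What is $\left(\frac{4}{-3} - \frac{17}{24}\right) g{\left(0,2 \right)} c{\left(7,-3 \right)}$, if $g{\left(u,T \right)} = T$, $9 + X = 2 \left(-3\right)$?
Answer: $- \frac{245}{6} \approx -40.833$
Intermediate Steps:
$X = -15$ ($X = -9 + 2 \left(-3\right) = -9 - 6 = -15$)
$c{\left(w,O \right)} = 17 - w$ ($c{\left(w,O \right)} = 2 - \left(w - 15\right) = 2 - \left(-15 + w\right) = 17 - w$)
$\left(\frac{4}{-3} - \frac{17}{24}\right) g{\left(0,2 \right)} c{\left(7,-3 \right)} = \left(\frac{4}{-3} - \frac{17}{24}\right) 2 \left(17 - 7\right) = \left(4 \left(- \frac{1}{3}\right) - \frac{17}{24}\right) 2 \left(17 - 7\right) = \left(- \frac{4}{3} - \frac{17}{24}\right) 2 \cdot 10 = \left(- \frac{49}{24}\right) 2 \cdot 10 = \left(- \frac{49}{12}\right) 10 = - \frac{245}{6}$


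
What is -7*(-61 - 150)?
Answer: 1477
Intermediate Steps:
-7*(-61 - 150) = -7*(-211) = 1477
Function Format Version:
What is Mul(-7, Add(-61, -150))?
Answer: 1477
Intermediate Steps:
Mul(-7, Add(-61, -150)) = Mul(-7, -211) = 1477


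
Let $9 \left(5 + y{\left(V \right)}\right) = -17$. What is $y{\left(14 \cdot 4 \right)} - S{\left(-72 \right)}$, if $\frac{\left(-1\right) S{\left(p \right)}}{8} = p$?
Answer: $- \frac{5246}{9} \approx -582.89$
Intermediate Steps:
$S{\left(p \right)} = - 8 p$
$y{\left(V \right)} = - \frac{62}{9}$ ($y{\left(V \right)} = -5 + \frac{1}{9} \left(-17\right) = -5 - \frac{17}{9} = - \frac{62}{9}$)
$y{\left(14 \cdot 4 \right)} - S{\left(-72 \right)} = - \frac{62}{9} - \left(-8\right) \left(-72\right) = - \frac{62}{9} - 576 = - \frac{5246}{9}$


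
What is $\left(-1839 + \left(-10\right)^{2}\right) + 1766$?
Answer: $27$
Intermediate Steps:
$\left(-1839 + \left(-10\right)^{2}\right) + 1766 = \left(-1839 + 100\right) + 1766 = -1739 + 1766 = 27$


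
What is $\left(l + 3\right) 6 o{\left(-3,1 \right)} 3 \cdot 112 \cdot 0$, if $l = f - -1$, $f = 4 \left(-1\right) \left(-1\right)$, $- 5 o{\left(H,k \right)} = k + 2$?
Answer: $0$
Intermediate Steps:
$o{\left(H,k \right)} = - \frac{2}{5} - \frac{k}{5}$ ($o{\left(H,k \right)} = - \frac{k + 2}{5} = - \frac{2 + k}{5} = - \frac{2}{5} - \frac{k}{5}$)
$f = 4$ ($f = \left(-4\right) \left(-1\right) = 4$)
$l = 5$ ($l = 4 - -1 = 4 + 1 = 5$)
$\left(l + 3\right) 6 o{\left(-3,1 \right)} 3 \cdot 112 \cdot 0 = \left(5 + 3\right) 6 \left(- \frac{2}{5} - \frac{1}{5}\right) 3 \cdot 112 \cdot 0 = 8 \cdot 6 \left(- \frac{2}{5} - \frac{1}{5}\right) 3 \cdot 112 \cdot 0 = 48 \left(- \frac{3}{5}\right) 3 \cdot 112 \cdot 0 = \left(- \frac{144}{5}\right) 3 \cdot 112 \cdot 0 = \left(- \frac{432}{5}\right) 112 \cdot 0 = \left(- \frac{48384}{5}\right) 0 = 0$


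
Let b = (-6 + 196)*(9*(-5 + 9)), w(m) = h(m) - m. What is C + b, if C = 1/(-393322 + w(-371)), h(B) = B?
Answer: 2690322479/393322 ≈ 6840.0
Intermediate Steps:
w(m) = 0 (w(m) = m - m = 0)
C = -1/393322 (C = 1/(-393322 + 0) = 1/(-393322) = -1/393322 ≈ -2.5424e-6)
b = 6840 (b = 190*(9*4) = 190*36 = 6840)
C + b = -1/393322 + 6840 = 2690322479/393322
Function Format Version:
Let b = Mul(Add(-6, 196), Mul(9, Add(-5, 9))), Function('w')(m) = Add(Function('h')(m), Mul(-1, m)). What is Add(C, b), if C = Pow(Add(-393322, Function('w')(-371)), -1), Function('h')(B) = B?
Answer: Rational(2690322479, 393322) ≈ 6840.0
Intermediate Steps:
Function('w')(m) = 0 (Function('w')(m) = Add(m, Mul(-1, m)) = 0)
C = Rational(-1, 393322) (C = Pow(Add(-393322, 0), -1) = Pow(-393322, -1) = Rational(-1, 393322) ≈ -2.5424e-6)
b = 6840 (b = Mul(190, Mul(9, 4)) = Mul(190, 36) = 6840)
Add(C, b) = Add(Rational(-1, 393322), 6840) = Rational(2690322479, 393322)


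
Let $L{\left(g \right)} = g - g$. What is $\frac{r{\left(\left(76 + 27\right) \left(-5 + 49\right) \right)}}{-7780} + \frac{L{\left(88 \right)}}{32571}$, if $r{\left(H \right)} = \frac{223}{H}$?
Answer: $- \frac{223}{35258960} \approx -6.3246 \cdot 10^{-6}$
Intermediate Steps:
$L{\left(g \right)} = 0$
$\frac{r{\left(\left(76 + 27\right) \left(-5 + 49\right) \right)}}{-7780} + \frac{L{\left(88 \right)}}{32571} = \frac{223 \frac{1}{\left(76 + 27\right) \left(-5 + 49\right)}}{-7780} + \frac{0}{32571} = \frac{223}{103 \cdot 44} \left(- \frac{1}{7780}\right) + 0 \cdot \frac{1}{32571} = \frac{223}{4532} \left(- \frac{1}{7780}\right) + 0 = - \frac{223}{35258960} + 0 = - \frac{223}{35258960}$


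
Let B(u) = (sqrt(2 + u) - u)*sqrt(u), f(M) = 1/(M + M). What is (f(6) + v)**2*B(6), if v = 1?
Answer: 169*sqrt(6)*(-3 + sqrt(2))/72 ≈ -9.1175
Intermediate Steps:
f(M) = 1/(2*M)
B(u) = sqrt(u)*(sqrt(2 + u) - u)
(f(6) + v)**2*B(6) = ((1/2)/6 + 1)**2*(sqrt(6)*(sqrt(2 + 6) - 1*6)) = ((1/2)*(1/6) + 1)**2*(sqrt(6)*(sqrt(8) - 6)) = (1/12 + 1)**2*(sqrt(6)*(2*sqrt(2) - 6)) = (13/12)**2*(sqrt(6)*(-6 + 2*sqrt(2))) = 169*(sqrt(6)*(-6 + 2*sqrt(2)))/144 = 169*sqrt(6)*(-6 + 2*sqrt(2))/144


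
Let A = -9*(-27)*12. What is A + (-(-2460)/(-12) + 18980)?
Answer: 21691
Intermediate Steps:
A = 2916 (A = 243*12 = 2916)
A + (-(-2460)/(-12) + 18980) = 2916 + (-(-2460)/(-12) + 18980) = 2916 + (-(-2460)*(-1)/12 + 18980) = 2916 + (-1230*⅙ + 18980) = 2916 + (-205 + 18980) = 2916 + 18775 = 21691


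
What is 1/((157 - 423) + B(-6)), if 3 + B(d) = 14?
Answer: -1/255 ≈ -0.0039216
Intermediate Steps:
B(d) = 11 (B(d) = -3 + 14 = 11)
1/((157 - 423) + B(-6)) = 1/((157 - 423) + 11) = 1/(-266 + 11) = 1/(-255) = -1/255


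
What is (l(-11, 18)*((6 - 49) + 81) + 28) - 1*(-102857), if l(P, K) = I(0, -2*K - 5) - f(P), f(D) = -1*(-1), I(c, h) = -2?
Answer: 102771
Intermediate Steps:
f(D) = 1
l(P, K) = -3 (l(P, K) = -2 - 1*1 = -2 - 1 = -3)
(l(-11, 18)*((6 - 49) + 81) + 28) - 1*(-102857) = (-3*((6 - 49) + 81) + 28) - 1*(-102857) = (-3*(-43 + 81) + 28) + 102857 = (-3*38 + 28) + 102857 = (-114 + 28) + 102857 = -86 + 102857 = 102771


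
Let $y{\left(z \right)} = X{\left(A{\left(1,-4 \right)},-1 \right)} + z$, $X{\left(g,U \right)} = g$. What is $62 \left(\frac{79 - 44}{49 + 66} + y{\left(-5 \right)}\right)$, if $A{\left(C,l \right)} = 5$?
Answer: $\frac{434}{23} \approx 18.87$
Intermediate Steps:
$y{\left(z \right)} = 5 + z$
$62 \left(\frac{79 - 44}{49 + 66} + y{\left(-5 \right)}\right) = 62 \left(\frac{79 - 44}{49 + 66} + \left(5 - 5\right)\right) = 62 \left(\frac{35}{115} + 0\right) = 62 \left(35 \cdot \frac{1}{115} + 0\right) = 62 \left(\frac{7}{23} + 0\right) = 62 \cdot \frac{7}{23} = \frac{434}{23}$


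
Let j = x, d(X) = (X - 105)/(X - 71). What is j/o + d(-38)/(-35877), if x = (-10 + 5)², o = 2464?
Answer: 97412473/9635701152 ≈ 0.010110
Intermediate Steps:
d(X) = (-105 + X)/(-71 + X)
x = 25 (x = (-5)² = 25)
j = 25
j/o + d(-38)/(-35877) = 25/2464 + ((-105 - 38)/(-71 - 38))/(-35877) = 25*(1/2464) + (-143/(-109))*(-1/35877) = 25/2464 - 1/109*(-143)*(-1/35877) = 25/2464 + (143/109)*(-1/35877) = 25/2464 - 143/3910593 = 97412473/9635701152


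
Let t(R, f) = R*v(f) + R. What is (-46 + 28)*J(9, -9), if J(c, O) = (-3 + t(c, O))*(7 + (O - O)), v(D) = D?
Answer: 9450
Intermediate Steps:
t(R, f) = R + R*f (t(R, f) = R*f + R = R + R*f)
J(c, O) = -21 + 7*c*(1 + O) (J(c, O) = (-3 + c*(1 + O))*(7 + (O - O)) = (-3 + c*(1 + O))*(7 + 0) = (-3 + c*(1 + O))*7 = -21 + 7*c*(1 + O))
(-46 + 28)*J(9, -9) = (-46 + 28)*(-21 + 7*9*(1 - 9)) = -18*(-21 + 7*9*(-8)) = -18*(-21 - 504) = -18*(-525) = 9450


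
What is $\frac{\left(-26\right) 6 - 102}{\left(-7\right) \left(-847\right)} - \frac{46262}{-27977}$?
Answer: $\frac{267069332}{165875633} \approx 1.6101$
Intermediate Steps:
$\frac{\left(-26\right) 6 - 102}{\left(-7\right) \left(-847\right)} - \frac{46262}{-27977} = \frac{-156 - 102}{5929} - - \frac{46262}{27977} = \left(-258\right) \frac{1}{5929} + \frac{46262}{27977} = - \frac{258}{5929} + \frac{46262}{27977} = \frac{267069332}{165875633}$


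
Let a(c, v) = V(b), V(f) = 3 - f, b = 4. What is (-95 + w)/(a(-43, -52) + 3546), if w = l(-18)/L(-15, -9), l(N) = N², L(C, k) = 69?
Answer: -2077/81535 ≈ -0.025474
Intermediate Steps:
a(c, v) = -1 (a(c, v) = 3 - 1*4 = 3 - 4 = -1)
w = 108/23 (w = (-18)²/69 = 324*(1/69) = 108/23 ≈ 4.6956)
(-95 + w)/(a(-43, -52) + 3546) = (-95 + 108/23)/(-1 + 3546) = -2077/23/3545 = -2077/23*1/3545 = -2077/81535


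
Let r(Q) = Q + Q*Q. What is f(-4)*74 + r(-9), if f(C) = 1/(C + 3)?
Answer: -2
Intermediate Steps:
f(C) = 1/(3 + C)
r(Q) = Q + Q**2
f(-4)*74 + r(-9) = 74/(3 - 4) - 9*(1 - 9) = 74/(-1) - 9*(-8) = -1*74 + 72 = -74 + 72 = -2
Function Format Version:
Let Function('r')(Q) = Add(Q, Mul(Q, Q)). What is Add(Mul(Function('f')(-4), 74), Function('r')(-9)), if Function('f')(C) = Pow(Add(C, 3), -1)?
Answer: -2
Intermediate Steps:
Function('f')(C) = Pow(Add(3, C), -1)
Function('r')(Q) = Add(Q, Pow(Q, 2))
Add(Mul(Function('f')(-4), 74), Function('r')(-9)) = Add(Mul(Pow(Add(3, -4), -1), 74), Mul(-9, Add(1, -9))) = Add(Mul(Pow(-1, -1), 74), Mul(-9, -8)) = Add(Mul(-1, 74), 72) = Add(-74, 72) = -2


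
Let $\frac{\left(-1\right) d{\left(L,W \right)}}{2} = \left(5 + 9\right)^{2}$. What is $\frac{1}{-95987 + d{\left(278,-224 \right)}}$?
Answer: $- \frac{1}{96379} \approx -1.0376 \cdot 10^{-5}$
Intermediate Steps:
$d{\left(L,W \right)} = -392$ ($d{\left(L,W \right)} = - 2 \left(5 + 9\right)^{2} = - 2 \cdot 14^{2} = \left(-2\right) 196 = -392$)
$\frac{1}{-95987 + d{\left(278,-224 \right)}} = \frac{1}{-95987 - 392} = \frac{1}{-96379} = - \frac{1}{96379}$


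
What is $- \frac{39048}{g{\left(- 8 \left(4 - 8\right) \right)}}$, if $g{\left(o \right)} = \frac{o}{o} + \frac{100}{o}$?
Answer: $- \frac{104128}{11} \approx -9466.2$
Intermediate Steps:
$g{\left(o \right)} = 1 + \frac{100}{o}$
$- \frac{39048}{g{\left(- 8 \left(4 - 8\right) \right)}} = - \frac{39048}{\frac{1}{\left(-8\right) \left(4 - 8\right)} \left(100 - 8 \left(4 - 8\right)\right)} = - \frac{39048}{\frac{1}{\left(-8\right) \left(-4\right)} \left(100 - -32\right)} = - \frac{39048}{\frac{1}{32} \left(100 + 32\right)} = - \frac{39048}{\frac{1}{32} \cdot 132} = - \frac{39048}{\frac{33}{8}} = \left(-39048\right) \frac{8}{33} = - \frac{104128}{11}$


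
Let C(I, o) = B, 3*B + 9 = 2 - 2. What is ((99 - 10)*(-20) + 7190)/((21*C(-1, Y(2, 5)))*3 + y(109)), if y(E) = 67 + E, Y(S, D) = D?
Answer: -5410/13 ≈ -416.15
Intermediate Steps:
B = -3 (B = -3 + (2 - 2)/3 = -3 + (⅓)*0 = -3 + 0 = -3)
C(I, o) = -3
((99 - 10)*(-20) + 7190)/((21*C(-1, Y(2, 5)))*3 + y(109)) = ((99 - 10)*(-20) + 7190)/((21*(-3))*3 + (67 + 109)) = (89*(-20) + 7190)/(-63*3 + 176) = (-1780 + 7190)/(-189 + 176) = 5410/(-13) = 5410*(-1/13) = -5410/13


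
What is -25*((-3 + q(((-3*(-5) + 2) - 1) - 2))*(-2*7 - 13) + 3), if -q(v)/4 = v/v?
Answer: -4800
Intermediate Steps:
q(v) = -4 (q(v) = -4*v/v = -4*1 = -4)
-25*((-3 + q(((-3*(-5) + 2) - 1) - 2))*(-2*7 - 13) + 3) = -25*((-3 - 4)*(-2*7 - 13) + 3) = -25*(-7*(-14 - 13) + 3) = -25*(-7*(-27) + 3) = -25*(189 + 3) = -25*192 = -4800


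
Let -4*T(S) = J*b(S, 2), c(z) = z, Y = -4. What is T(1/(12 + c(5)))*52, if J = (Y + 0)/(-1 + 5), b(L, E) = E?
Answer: 26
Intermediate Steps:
J = -1 (J = (-4 + 0)/(-1 + 5) = -4/4 = -4*¼ = -1)
T(S) = ½ (T(S) = -(-1)*2/4 = -¼*(-2) = ½)
T(1/(12 + c(5)))*52 = (½)*52 = 26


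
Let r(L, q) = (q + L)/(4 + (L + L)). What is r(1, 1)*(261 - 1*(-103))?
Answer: 364/3 ≈ 121.33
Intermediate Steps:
r(L, q) = (L + q)/(4 + 2*L)
r(1, 1)*(261 - 1*(-103)) = ((1 + 1)/(2*(2 + 1)))*(261 - 1*(-103)) = ((1/2)*2/3)*(261 + 103) = ((1/2)*(1/3)*2)*364 = (1/3)*364 = 364/3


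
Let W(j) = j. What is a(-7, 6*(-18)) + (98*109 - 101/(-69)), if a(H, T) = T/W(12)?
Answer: 736538/69 ≈ 10674.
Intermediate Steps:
a(H, T) = T/12
a(-7, 6*(-18)) + (98*109 - 101/(-69)) = (6*(-18))/12 + (98*109 - 101/(-69)) = (1/12)*(-108) + (10682 - 101*(-1/69)) = -9 + (10682 + 101/69) = -9 + 737159/69 = 736538/69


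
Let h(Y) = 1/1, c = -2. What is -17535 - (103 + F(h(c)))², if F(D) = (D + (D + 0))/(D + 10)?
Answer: -3409960/121 ≈ -28182.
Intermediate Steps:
h(Y) = 1
F(D) = 2*D/(10 + D) (F(D) = (D + D)/(10 + D) = (2*D)/(10 + D) = 2*D/(10 + D))
-17535 - (103 + F(h(c)))² = -17535 - (103 + 2*1/(10 + 1))² = -17535 - (103 + 2*1/11)² = -17535 - (103 + 2*1*(1/11))² = -17535 - (103 + 2/11)² = -17535 - (1135/11)² = -17535 - 1*1288225/121 = -17535 - 1288225/121 = -3409960/121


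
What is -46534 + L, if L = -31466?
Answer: -78000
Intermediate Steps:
-46534 + L = -46534 - 31466 = -78000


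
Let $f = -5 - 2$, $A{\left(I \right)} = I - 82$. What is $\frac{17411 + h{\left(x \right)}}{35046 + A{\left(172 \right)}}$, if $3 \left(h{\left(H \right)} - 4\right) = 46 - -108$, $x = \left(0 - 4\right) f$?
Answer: $\frac{859}{1728} \approx 0.49711$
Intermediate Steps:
$A{\left(I \right)} = -82 + I$
$f = -7$ ($f = -5 - 2 = -7$)
$x = 28$ ($x = \left(0 - 4\right) \left(-7\right) = \left(-4\right) \left(-7\right) = 28$)
$h{\left(H \right)} = \frac{166}{3}$ ($h{\left(H \right)} = 4 + \frac{46 - -108}{3} = 4 + \frac{46 + 108}{3} = 4 + \frac{1}{3} \cdot 154 = 4 + \frac{154}{3} = \frac{166}{3}$)
$\frac{17411 + h{\left(x \right)}}{35046 + A{\left(172 \right)}} = \frac{17411 + \frac{166}{3}}{35046 + \left(-82 + 172\right)} = \frac{52399}{3 \left(35046 + 90\right)} = \frac{52399}{3 \cdot 35136} = \frac{52399}{3} \cdot \frac{1}{35136} = \frac{859}{1728}$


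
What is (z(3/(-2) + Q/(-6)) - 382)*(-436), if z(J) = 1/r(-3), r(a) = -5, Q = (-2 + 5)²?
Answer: 833196/5 ≈ 1.6664e+5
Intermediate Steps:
Q = 9 (Q = 3² = 9)
z(J) = -⅕ (z(J) = 1/(-5) = -⅕)
(z(3/(-2) + Q/(-6)) - 382)*(-436) = (-⅕ - 382)*(-436) = -1911/5*(-436) = 833196/5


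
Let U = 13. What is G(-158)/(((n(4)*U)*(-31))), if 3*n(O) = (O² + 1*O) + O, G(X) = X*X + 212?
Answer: -3147/403 ≈ -7.8089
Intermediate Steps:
G(X) = 212 + X² (G(X) = X² + 212 = 212 + X²)
n(O) = O²/3 + 2*O/3 (n(O) = ((O² + 1*O) + O)/3 = ((O² + O) + O)/3 = ((O + O²) + O)/3 = (O² + 2*O)/3 = O²/3 + 2*O/3)
G(-158)/(((n(4)*U)*(-31))) = (212 + (-158)²)/(((((⅓)*4*(2 + 4))*13)*(-31))) = (212 + 24964)/(((((⅓)*4*6)*13)*(-31))) = 25176/(((8*13)*(-31))) = 25176/((104*(-31))) = 25176/(-3224) = 25176*(-1/3224) = -3147/403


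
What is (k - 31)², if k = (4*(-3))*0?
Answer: 961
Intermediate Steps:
k = 0 (k = -12*0 = 0)
(k - 31)² = (0 - 31)² = (-31)² = 961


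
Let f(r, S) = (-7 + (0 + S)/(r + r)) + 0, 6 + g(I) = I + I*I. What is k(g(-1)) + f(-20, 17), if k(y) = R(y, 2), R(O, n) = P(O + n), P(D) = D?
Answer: -457/40 ≈ -11.425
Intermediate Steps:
R(O, n) = O + n
g(I) = -6 + I + I² (g(I) = -6 + (I + I*I) = -6 + (I + I²) = -6 + I + I²)
k(y) = 2 + y (k(y) = y + 2 = 2 + y)
f(r, S) = -7 + S/(2*r) (f(r, S) = (-7 + S/((2*r))) + 0 = (-7 + S*(1/(2*r))) + 0 = (-7 + S/(2*r)) + 0 = -7 + S/(2*r))
k(g(-1)) + f(-20, 17) = (2 + (-6 - 1 + (-1)²)) + (-7 + (½)*17/(-20)) = (2 + (-6 - 1 + 1)) + (-7 + (½)*17*(-1/20)) = (2 - 6) + (-7 - 17/40) = -4 - 297/40 = -457/40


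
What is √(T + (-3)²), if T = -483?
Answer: I*√474 ≈ 21.772*I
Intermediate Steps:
√(T + (-3)²) = √(-483 + (-3)²) = √(-483 + 9) = √(-474) = I*√474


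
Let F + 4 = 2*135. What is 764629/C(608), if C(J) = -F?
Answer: -764629/266 ≈ -2874.5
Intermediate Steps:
F = 266 (F = -4 + 2*135 = -4 + 270 = 266)
C(J) = -266 (C(J) = -1*266 = -266)
764629/C(608) = 764629/(-266) = 764629*(-1/266) = -764629/266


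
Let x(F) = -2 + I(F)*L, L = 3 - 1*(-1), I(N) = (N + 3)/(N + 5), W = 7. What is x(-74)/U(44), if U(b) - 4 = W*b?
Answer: 73/10764 ≈ 0.0067819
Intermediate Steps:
I(N) = (3 + N)/(5 + N)
L = 4 (L = 3 + 1 = 4)
x(F) = -2 + 4*(3 + F)/(5 + F) (x(F) = -2 + ((3 + F)/(5 + F))*4 = -2 + 4*(3 + F)/(5 + F))
U(b) = 4 + 7*b
x(-74)/U(44) = (2*(1 - 74)/(5 - 74))/(4 + 7*44) = (2*(-73)/(-69))/(4 + 308) = (2*(-1/69)*(-73))/312 = (146/69)*(1/312) = 73/10764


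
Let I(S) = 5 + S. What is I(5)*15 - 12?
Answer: 138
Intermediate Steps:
I(5)*15 - 12 = (5 + 5)*15 - 12 = 10*15 - 12 = 150 - 12 = 138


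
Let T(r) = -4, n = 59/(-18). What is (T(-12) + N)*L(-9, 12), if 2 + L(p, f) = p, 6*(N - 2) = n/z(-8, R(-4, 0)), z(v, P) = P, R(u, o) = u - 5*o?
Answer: 8855/432 ≈ 20.498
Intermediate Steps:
n = -59/18 (n = 59*(-1/18) = -59/18 ≈ -3.2778)
N = 923/432 (N = 2 + (-59/(18*(-4 - 5*0)))/6 = 2 + (-59/(18*(-4 + 0)))/6 = 2 + (-59/18/(-4))/6 = 2 + (-59/18*(-¼))/6 = 2 + (⅙)*(59/72) = 2 + 59/432 = 923/432 ≈ 2.1366)
L(p, f) = -2 + p
(T(-12) + N)*L(-9, 12) = (-4 + 923/432)*(-2 - 9) = -805/432*(-11) = 8855/432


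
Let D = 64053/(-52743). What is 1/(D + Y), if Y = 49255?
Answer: 17581/865930804 ≈ 2.0303e-5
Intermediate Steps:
D = -21351/17581 (D = 64053*(-1/52743) = -21351/17581 ≈ -1.2144)
1/(D + Y) = 1/(-21351/17581 + 49255) = 1/(865930804/17581) = 17581/865930804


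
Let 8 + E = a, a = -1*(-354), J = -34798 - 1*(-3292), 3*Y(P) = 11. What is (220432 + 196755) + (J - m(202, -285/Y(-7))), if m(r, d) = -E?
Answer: 386027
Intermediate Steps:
Y(P) = 11/3 (Y(P) = (⅓)*11 = 11/3)
J = -31506 (J = -34798 + 3292 = -31506)
a = 354
E = 346 (E = -8 + 354 = 346)
m(r, d) = -346 (m(r, d) = -1*346 = -346)
(220432 + 196755) + (J - m(202, -285/Y(-7))) = (220432 + 196755) + (-31506 - 1*(-346)) = 417187 + (-31506 + 346) = 417187 - 31160 = 386027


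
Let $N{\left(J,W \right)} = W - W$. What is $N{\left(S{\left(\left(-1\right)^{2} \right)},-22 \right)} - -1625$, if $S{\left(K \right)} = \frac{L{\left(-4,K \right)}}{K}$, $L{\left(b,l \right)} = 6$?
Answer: $1625$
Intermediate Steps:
$S{\left(K \right)} = \frac{6}{K}$
$N{\left(J,W \right)} = 0$
$N{\left(S{\left(\left(-1\right)^{2} \right)},-22 \right)} - -1625 = 0 - -1625 = 0 + 1625 = 1625$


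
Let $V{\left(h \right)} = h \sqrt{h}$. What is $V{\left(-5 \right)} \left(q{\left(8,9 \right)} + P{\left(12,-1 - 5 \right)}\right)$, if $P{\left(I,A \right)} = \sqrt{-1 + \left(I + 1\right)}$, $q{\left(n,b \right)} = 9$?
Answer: $i \sqrt{5} \left(-45 - 10 \sqrt{3}\right) \approx - 139.35 i$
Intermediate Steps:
$V{\left(h \right)} = h^{\frac{3}{2}}$
$P{\left(I,A \right)} = \sqrt{I}$ ($P{\left(I,A \right)} = \sqrt{-1 + \left(1 + I\right)} = \sqrt{I}$)
$V{\left(-5 \right)} \left(q{\left(8,9 \right)} + P{\left(12,-1 - 5 \right)}\right) = \left(-5\right)^{\frac{3}{2}} \left(9 + \sqrt{12}\right) = - 5 i \sqrt{5} \left(9 + 2 \sqrt{3}\right)$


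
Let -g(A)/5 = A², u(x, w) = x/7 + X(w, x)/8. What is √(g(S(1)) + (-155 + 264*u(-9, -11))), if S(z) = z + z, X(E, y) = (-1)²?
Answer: I*√23590/7 ≈ 21.941*I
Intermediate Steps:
X(E, y) = 1
S(z) = 2*z
u(x, w) = ⅛ + x/7 (u(x, w) = x/7 + 1/8 = x*(⅐) + 1*(⅛) = x/7 + ⅛ = ⅛ + x/7)
g(A) = -5*A²
√(g(S(1)) + (-155 + 264*u(-9, -11))) = √(-5*(2*1)² + (-155 + 264*(⅛ + (⅐)*(-9)))) = √(-5*2² + (-155 + 264*(⅛ - 9/7))) = √(-5*4 + (-155 + 264*(-65/56))) = √(-20 + (-155 - 2145/7)) = √(-20 - 3230/7) = √(-3370/7) = I*√23590/7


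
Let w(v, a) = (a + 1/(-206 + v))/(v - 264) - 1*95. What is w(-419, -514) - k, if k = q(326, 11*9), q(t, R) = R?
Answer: -82492499/426875 ≈ -193.25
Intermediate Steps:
w(v, a) = -95 + (a + 1/(-206 + v))/(-264 + v) (w(v, a) = (a + 1/(-206 + v))/(-264 + v) - 95 = -95 + (a + 1/(-206 + v))/(-264 + v))
k = 99 (k = 11*9 = 99)
w(-419, -514) - k = (-5166479 - 206*(-514) - 95*(-419)**2 + 44650*(-419) - 514*(-419))/(54384 + (-419)**2 - 470*(-419)) - 1*99 = (-5166479 + 105884 - 95*175561 - 18708350 + 215366)/(54384 + 175561 + 196930) - 99 = (-5166479 + 105884 - 16678295 - 18708350 + 215366)/426875 - 99 = (1/426875)*(-40231874) - 99 = -40231874/426875 - 99 = -82492499/426875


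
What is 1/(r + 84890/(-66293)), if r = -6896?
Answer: -66293/457241418 ≈ -0.00014498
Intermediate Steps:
1/(r + 84890/(-66293)) = 1/(-6896 + 84890/(-66293)) = 1/(-6896 + 84890*(-1/66293)) = 1/(-6896 - 84890/66293) = 1/(-457241418/66293) = -66293/457241418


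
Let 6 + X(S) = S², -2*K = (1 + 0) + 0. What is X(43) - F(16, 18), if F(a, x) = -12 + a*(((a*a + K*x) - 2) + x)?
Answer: -2353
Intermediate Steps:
K = -½ (K = -((1 + 0) + 0)/2 = -(1 + 0)/2 = -½*1 = -½ ≈ -0.50000)
F(a, x) = -12 + a*(-2 + a² + x/2) (F(a, x) = -12 + a*(((a*a - x/2) - 2) + x) = -12 + a*(((a² - x/2) - 2) + x) = -12 + a*((-2 + a² - x/2) + x) = -12 + a*(-2 + a² + x/2))
X(S) = -6 + S²
X(43) - F(16, 18) = (-6 + 43²) - (-12 + 16³ - 2*16 + (½)*16*18) = (-6 + 1849) - (-12 + 4096 - 32 + 144) = 1843 - 1*4196 = 1843 - 4196 = -2353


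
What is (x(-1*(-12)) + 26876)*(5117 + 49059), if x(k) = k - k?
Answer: 1456034176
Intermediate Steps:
x(k) = 0
(x(-1*(-12)) + 26876)*(5117 + 49059) = (0 + 26876)*(5117 + 49059) = 26876*54176 = 1456034176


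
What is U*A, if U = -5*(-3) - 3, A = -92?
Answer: -1104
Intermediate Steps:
U = 12 (U = 15 - 3 = 12)
U*A = 12*(-92) = -1104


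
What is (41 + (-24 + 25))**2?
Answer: 1764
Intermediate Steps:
(41 + (-24 + 25))**2 = (41 + 1)**2 = 42**2 = 1764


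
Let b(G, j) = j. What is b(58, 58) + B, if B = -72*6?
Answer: -374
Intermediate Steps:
B = -432
b(58, 58) + B = 58 - 432 = -374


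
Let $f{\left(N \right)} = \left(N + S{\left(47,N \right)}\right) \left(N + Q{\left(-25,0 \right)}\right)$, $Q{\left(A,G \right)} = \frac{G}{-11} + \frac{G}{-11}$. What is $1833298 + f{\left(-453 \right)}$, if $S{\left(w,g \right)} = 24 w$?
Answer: $1527523$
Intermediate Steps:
$Q{\left(A,G \right)} = - \frac{2 G}{11}$ ($Q{\left(A,G \right)} = G \left(- \frac{1}{11}\right) + G \left(- \frac{1}{11}\right) = - \frac{G}{11} - \frac{G}{11} = - \frac{2 G}{11}$)
$f{\left(N \right)} = N \left(1128 + N\right)$ ($f{\left(N \right)} = \left(N + 24 \cdot 47\right) \left(N - 0\right) = \left(N + 1128\right) \left(N + 0\right) = \left(1128 + N\right) N = N \left(1128 + N\right)$)
$1833298 + f{\left(-453 \right)} = 1833298 - 453 \left(1128 - 453\right) = 1833298 - 305775 = 1527523$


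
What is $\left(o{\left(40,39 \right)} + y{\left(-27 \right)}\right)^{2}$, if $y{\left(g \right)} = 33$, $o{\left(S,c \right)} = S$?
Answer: $5329$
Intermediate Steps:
$\left(o{\left(40,39 \right)} + y{\left(-27 \right)}\right)^{2} = \left(40 + 33\right)^{2} = 73^{2} = 5329$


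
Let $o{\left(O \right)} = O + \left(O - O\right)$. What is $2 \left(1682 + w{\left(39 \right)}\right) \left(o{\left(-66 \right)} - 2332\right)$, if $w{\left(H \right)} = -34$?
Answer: $-7903808$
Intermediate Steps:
$o{\left(O \right)} = O$ ($o{\left(O \right)} = O + 0 = O$)
$2 \left(1682 + w{\left(39 \right)}\right) \left(o{\left(-66 \right)} - 2332\right) = 2 \left(1682 - 34\right) \left(-66 - 2332\right) = 2 \cdot 1648 \left(-2398\right) = 2 \left(-3951904\right) = -7903808$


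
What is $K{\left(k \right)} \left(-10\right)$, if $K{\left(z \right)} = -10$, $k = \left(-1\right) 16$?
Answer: $100$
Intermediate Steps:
$k = -16$
$K{\left(k \right)} \left(-10\right) = \left(-10\right) \left(-10\right) = 100$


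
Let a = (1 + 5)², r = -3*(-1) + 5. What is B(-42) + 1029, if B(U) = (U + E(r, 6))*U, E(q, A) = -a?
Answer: 4305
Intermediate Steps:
r = 8 (r = 3 + 5 = 8)
a = 36 (a = 6² = 36)
E(q, A) = -36 (E(q, A) = -1*36 = -36)
B(U) = U*(-36 + U) (B(U) = (U - 36)*U = (-36 + U)*U = U*(-36 + U))
B(-42) + 1029 = -42*(-36 - 42) + 1029 = -42*(-78) + 1029 = 3276 + 1029 = 4305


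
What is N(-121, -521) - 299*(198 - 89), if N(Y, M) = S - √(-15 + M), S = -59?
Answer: -32650 - 2*I*√134 ≈ -32650.0 - 23.152*I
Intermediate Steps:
N(Y, M) = -59 - √(-15 + M)
N(-121, -521) - 299*(198 - 89) = (-59 - √(-15 - 521)) - 299*(198 - 89) = (-59 - √(-536)) - 299*109 = (-59 - 2*I*√134) - 1*32591 = (-59 - 2*I*√134) - 32591 = -32650 - 2*I*√134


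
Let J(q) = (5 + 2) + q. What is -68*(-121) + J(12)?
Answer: 8247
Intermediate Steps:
J(q) = 7 + q
-68*(-121) + J(12) = -68*(-121) + (7 + 12) = 8228 + 19 = 8247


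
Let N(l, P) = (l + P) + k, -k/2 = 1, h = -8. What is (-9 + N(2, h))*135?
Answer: -2295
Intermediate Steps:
k = -2 (k = -2*1 = -2)
N(l, P) = -2 + P + l (N(l, P) = (l + P) - 2 = (P + l) - 2 = -2 + P + l)
(-9 + N(2, h))*135 = (-9 + (-2 - 8 + 2))*135 = (-9 - 8)*135 = -17*135 = -2295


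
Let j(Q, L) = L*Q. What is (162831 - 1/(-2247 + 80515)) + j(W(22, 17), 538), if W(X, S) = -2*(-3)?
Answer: 12997105811/78268 ≈ 1.6606e+5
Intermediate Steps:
W(X, S) = 6
(162831 - 1/(-2247 + 80515)) + j(W(22, 17), 538) = (162831 - 1/(-2247 + 80515)) + 538*6 = (162831 - 1/78268) + 3228 = 12744456707/78268 + 3228 = 12997105811/78268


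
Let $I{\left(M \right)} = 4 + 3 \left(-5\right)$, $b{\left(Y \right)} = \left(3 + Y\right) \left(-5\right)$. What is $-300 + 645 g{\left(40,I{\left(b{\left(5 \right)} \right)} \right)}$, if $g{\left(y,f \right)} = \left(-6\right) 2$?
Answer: $-8040$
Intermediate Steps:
$b{\left(Y \right)} = -15 - 5 Y$
$I{\left(M \right)} = -11$ ($I{\left(M \right)} = 4 - 15 = -11$)
$g{\left(y,f \right)} = -12$
$-300 + 645 g{\left(40,I{\left(b{\left(5 \right)} \right)} \right)} = -300 + 645 \left(-12\right) = -300 - 7740 = -8040$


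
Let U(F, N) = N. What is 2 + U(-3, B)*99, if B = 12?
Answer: 1190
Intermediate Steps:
2 + U(-3, B)*99 = 2 + 12*99 = 2 + 1188 = 1190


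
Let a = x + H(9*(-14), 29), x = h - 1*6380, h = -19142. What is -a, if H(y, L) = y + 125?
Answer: 25523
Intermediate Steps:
H(y, L) = 125 + y
x = -25522 (x = -19142 - 1*6380 = -19142 - 6380 = -25522)
a = -25523 (a = -25522 + (125 + 9*(-14)) = -25522 + (125 - 126) = -25522 - 1 = -25523)
-a = -1*(-25523) = 25523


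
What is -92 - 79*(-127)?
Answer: 9941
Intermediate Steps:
-92 - 79*(-127) = -92 + 10033 = 9941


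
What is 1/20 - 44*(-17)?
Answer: 14961/20 ≈ 748.05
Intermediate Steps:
1/20 - 44*(-17) = 1/20 + 748 = 14961/20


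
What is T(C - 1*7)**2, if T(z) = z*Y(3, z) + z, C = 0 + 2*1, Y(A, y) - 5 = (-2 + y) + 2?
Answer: 25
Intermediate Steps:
Y(A, y) = 5 + y (Y(A, y) = 5 + ((-2 + y) + 2) = 5 + y)
C = 2 (C = 0 + 2 = 2)
T(z) = z + z*(5 + z) (T(z) = z*(5 + z) + z = z + z*(5 + z))
T(C - 1*7)**2 = ((2 - 1*7)*(6 + (2 - 1*7)))**2 = ((2 - 7)*(6 + (2 - 7)))**2 = (-5*(6 - 5))**2 = (-5*1)**2 = (-5)**2 = 25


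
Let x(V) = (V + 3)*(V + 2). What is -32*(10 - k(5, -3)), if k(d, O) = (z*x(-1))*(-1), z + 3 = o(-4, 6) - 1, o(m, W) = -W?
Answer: 320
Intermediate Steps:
x(V) = (2 + V)*(3 + V) (x(V) = (3 + V)*(2 + V) = (2 + V)*(3 + V))
z = -10 (z = -3 + (-1*6 - 1) = -3 + (-6 - 1) = -3 - 7 = -10)
k(d, O) = 20 (k(d, O) = -10*(6 + (-1)**2 + 5*(-1))*(-1) = -10*(6 + 1 - 5)*(-1) = -10*2*(-1) = -20*(-1) = 20)
-32*(10 - k(5, -3)) = -32*(10 - 1*20) = -32*(10 - 20) = -32*(-10) = 320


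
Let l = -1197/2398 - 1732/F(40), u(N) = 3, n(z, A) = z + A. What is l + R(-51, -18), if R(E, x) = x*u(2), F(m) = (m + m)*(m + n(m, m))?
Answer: -157345967/2877600 ≈ -54.680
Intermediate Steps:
n(z, A) = A + z
F(m) = 6*m² (F(m) = (m + m)*(m + (m + m)) = (2*m)*(m + 2*m) = (2*m)*(3*m) = 6*m²)
R(E, x) = 3*x (R(E, x) = x*3 = 3*x)
l = -1955567/2877600 (l = -1197/2398 - 1732/(6*40²) = -1197*1/2398 - 1732/(6*1600) = -1197/2398 - 1732/9600 = -1197/2398 - 1732*1/9600 = -1197/2398 - 433/2400 = -1955567/2877600 ≈ -0.67958)
l + R(-51, -18) = -1955567/2877600 + 3*(-18) = -1955567/2877600 - 54 = -157345967/2877600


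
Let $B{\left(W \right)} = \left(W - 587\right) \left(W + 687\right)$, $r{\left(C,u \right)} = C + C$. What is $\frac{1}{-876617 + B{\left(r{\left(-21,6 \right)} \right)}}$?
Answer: $- \frac{1}{1282322} \approx -7.7984 \cdot 10^{-7}$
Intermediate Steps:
$r{\left(C,u \right)} = 2 C$
$B{\left(W \right)} = \left(-587 + W\right) \left(687 + W\right)$
$\frac{1}{-876617 + B{\left(r{\left(-21,6 \right)} \right)}} = \frac{1}{-876617 + \left(-403269 + \left(2 \left(-21\right)\right)^{2} + 100 \cdot 2 \left(-21\right)\right)} = \frac{1}{-876617 + \left(-403269 + \left(-42\right)^{2} + 100 \left(-42\right)\right)} = \frac{1}{-876617 - 405705} = \frac{1}{-1282322} = - \frac{1}{1282322}$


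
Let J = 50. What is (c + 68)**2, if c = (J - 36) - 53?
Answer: 841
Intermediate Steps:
c = -39 (c = (50 - 36) - 53 = 14 - 53 = -39)
(c + 68)**2 = (-39 + 68)**2 = 29**2 = 841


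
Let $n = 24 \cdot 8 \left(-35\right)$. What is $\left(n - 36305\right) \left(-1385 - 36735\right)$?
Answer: $1640113000$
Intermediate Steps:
$n = -6720$ ($n = 192 \left(-35\right) = -6720$)
$\left(n - 36305\right) \left(-1385 - 36735\right) = \left(-6720 - 36305\right) \left(-1385 - 36735\right) = \left(-43025\right) \left(-38120\right) = 1640113000$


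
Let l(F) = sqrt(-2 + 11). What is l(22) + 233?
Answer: 236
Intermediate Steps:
l(F) = 3 (l(F) = sqrt(9) = 3)
l(22) + 233 = 3 + 233 = 236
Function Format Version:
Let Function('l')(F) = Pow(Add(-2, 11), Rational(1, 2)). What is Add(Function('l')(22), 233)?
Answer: 236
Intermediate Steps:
Function('l')(F) = 3 (Function('l')(F) = Pow(9, Rational(1, 2)) = 3)
Add(Function('l')(22), 233) = Add(3, 233) = 236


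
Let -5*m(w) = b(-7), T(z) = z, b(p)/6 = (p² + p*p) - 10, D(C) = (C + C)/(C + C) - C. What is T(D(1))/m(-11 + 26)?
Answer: 0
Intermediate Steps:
D(C) = 1 - C (D(C) = (2*C)/((2*C)) - C = (2*C)*(1/(2*C)) - C = 1 - C)
b(p) = -60 + 12*p² (b(p) = 6*((p² + p*p) - 10) = 6*((p² + p²) - 10) = 6*(2*p² - 10) = 6*(-10 + 2*p²) = -60 + 12*p²)
m(w) = -528/5 (m(w) = -(-60 + 12*(-7)²)/5 = -(-60 + 12*49)/5 = -(-60 + 588)/5 = -⅕*528 = -528/5)
T(D(1))/m(-11 + 26) = (1 - 1*1)/(-528/5) = (1 - 1)*(-5/528) = 0*(-5/528) = 0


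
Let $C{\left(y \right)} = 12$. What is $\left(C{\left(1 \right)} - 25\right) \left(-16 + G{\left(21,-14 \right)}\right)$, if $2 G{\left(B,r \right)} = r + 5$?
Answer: $\frac{533}{2} \approx 266.5$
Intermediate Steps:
$G{\left(B,r \right)} = \frac{5}{2} + \frac{r}{2}$ ($G{\left(B,r \right)} = \frac{r + 5}{2} = \frac{5 + r}{2} = \frac{5}{2} + \frac{r}{2}$)
$\left(C{\left(1 \right)} - 25\right) \left(-16 + G{\left(21,-14 \right)}\right) = \left(12 - 25\right) \left(-16 + \left(\frac{5}{2} + \frac{1}{2} \left(-14\right)\right)\right) = - 13 \left(-16 + \left(\frac{5}{2} - 7\right)\right) = - 13 \left(-16 - \frac{9}{2}\right) = \left(-13\right) \left(- \frac{41}{2}\right) = \frac{533}{2}$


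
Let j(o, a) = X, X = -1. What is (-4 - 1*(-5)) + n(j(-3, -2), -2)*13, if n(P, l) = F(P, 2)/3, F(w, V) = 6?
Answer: 27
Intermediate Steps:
j(o, a) = -1
n(P, l) = 2 (n(P, l) = 6/3 = 6*(⅓) = 2)
(-4 - 1*(-5)) + n(j(-3, -2), -2)*13 = (-4 - 1*(-5)) + 2*13 = (-4 + 5) + 26 = 1 + 26 = 27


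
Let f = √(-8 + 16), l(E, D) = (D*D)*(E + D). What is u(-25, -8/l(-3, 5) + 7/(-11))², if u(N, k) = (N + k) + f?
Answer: 50929836/75625 - 28376*√2/275 ≈ 527.53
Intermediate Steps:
l(E, D) = D²*(D + E)
f = 2*√2 (f = √8 = 2*√2 ≈ 2.8284)
u(N, k) = N + k + 2*√2 (u(N, k) = (N + k) + 2*√2 = N + k + 2*√2)
u(-25, -8/l(-3, 5) + 7/(-11))² = (-25 + (-8*1/(25*(5 - 3)) + 7/(-11)) + 2*√2)² = (-25 + (-8/(25*2) + 7*(-1/11)) + 2*√2)² = (-25 + (-8/50 - 7/11) + 2*√2)² = (-25 + (-8*1/50 - 7/11) + 2*√2)² = (-25 + (-4/25 - 7/11) + 2*√2)² = (-25 - 219/275 + 2*√2)² = (-7094/275 + 2*√2)²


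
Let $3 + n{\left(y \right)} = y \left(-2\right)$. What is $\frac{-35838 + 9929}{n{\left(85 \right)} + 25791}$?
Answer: $- \frac{25909}{25618} \approx -1.0114$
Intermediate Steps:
$n{\left(y \right)} = -3 - 2 y$ ($n{\left(y \right)} = -3 + y \left(-2\right) = -3 - 2 y$)
$\frac{-35838 + 9929}{n{\left(85 \right)} + 25791} = \frac{-35838 + 9929}{\left(-3 - 170\right) + 25791} = - \frac{25909}{\left(-3 - 170\right) + 25791} = - \frac{25909}{-173 + 25791} = - \frac{25909}{25618}$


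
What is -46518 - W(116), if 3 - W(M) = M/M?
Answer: -46520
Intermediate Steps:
W(M) = 2 (W(M) = 3 - M/M = 3 - 1*1 = 3 - 1 = 2)
-46518 - W(116) = -46518 - 1*2 = -46518 - 2 = -46520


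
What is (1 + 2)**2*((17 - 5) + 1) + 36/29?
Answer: 3429/29 ≈ 118.24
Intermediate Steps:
(1 + 2)**2*((17 - 5) + 1) + 36/29 = 3**2*(12 + 1) + 36*(1/29) = 9*13 + 36/29 = 117 + 36/29 = 3429/29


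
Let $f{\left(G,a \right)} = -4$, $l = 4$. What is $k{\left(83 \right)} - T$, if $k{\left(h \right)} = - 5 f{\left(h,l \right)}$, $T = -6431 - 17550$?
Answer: $24001$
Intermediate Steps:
$T = -23981$
$k{\left(h \right)} = 20$ ($k{\left(h \right)} = \left(-5\right) \left(-4\right) = 20$)
$k{\left(83 \right)} - T = 20 - -23981 = 20 + 23981 = 24001$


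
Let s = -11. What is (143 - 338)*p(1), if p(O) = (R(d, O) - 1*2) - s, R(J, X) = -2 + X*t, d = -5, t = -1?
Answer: -1170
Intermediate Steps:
R(J, X) = -2 - X (R(J, X) = -2 + X*(-1) = -2 - X)
p(O) = 7 - O (p(O) = ((-2 - O) - 1*2) - 1*(-11) = ((-2 - O) - 2) + 11 = (-4 - O) + 11 = 7 - O)
(143 - 338)*p(1) = (143 - 338)*(7 - 1*1) = -195*(7 - 1) = -195*6 = -1170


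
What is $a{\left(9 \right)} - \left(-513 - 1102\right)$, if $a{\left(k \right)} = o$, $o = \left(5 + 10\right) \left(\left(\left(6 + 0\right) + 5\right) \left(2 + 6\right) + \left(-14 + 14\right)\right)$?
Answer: $2935$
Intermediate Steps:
$o = 1320$ ($o = 15 \left(\left(6 + 5\right) 8 + 0\right) = 15 \left(11 \cdot 8 + 0\right) = 15 \left(88 + 0\right) = 15 \cdot 88 = 1320$)
$a{\left(k \right)} = 1320$
$a{\left(9 \right)} - \left(-513 - 1102\right) = 1320 - \left(-513 - 1102\right) = 1320 - -1615 = 1320 + 1615 = 2935$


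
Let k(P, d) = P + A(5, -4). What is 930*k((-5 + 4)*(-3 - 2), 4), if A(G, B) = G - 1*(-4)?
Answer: 13020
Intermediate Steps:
A(G, B) = 4 + G (A(G, B) = G + 4 = 4 + G)
k(P, d) = 9 + P (k(P, d) = P + (4 + 5) = P + 9 = 9 + P)
930*k((-5 + 4)*(-3 - 2), 4) = 930*(9 + (-5 + 4)*(-3 - 2)) = 930*(9 - 1*(-5)) = 930*(9 + 5) = 930*14 = 13020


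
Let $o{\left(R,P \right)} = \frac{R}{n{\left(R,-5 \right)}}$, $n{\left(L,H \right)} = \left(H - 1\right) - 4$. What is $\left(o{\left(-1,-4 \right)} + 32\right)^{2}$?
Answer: $\frac{103041}{100} \approx 1030.4$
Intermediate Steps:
$n{\left(L,H \right)} = -5 + H$ ($n{\left(L,H \right)} = \left(-1 + H\right) - 4 = -5 + H$)
$o{\left(R,P \right)} = - \frac{R}{10}$ ($o{\left(R,P \right)} = \frac{R}{-5 - 5} = \frac{R}{-10} = R \left(- \frac{1}{10}\right) = - \frac{R}{10}$)
$\left(o{\left(-1,-4 \right)} + 32\right)^{2} = \left(\left(- \frac{1}{10}\right) \left(-1\right) + 32\right)^{2} = \left(\frac{1}{10} + 32\right)^{2} = \left(\frac{321}{10}\right)^{2} = \frac{103041}{100}$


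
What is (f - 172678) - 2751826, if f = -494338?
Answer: -3418842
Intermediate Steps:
(f - 172678) - 2751826 = (-494338 - 172678) - 2751826 = -667016 - 2751826 = -3418842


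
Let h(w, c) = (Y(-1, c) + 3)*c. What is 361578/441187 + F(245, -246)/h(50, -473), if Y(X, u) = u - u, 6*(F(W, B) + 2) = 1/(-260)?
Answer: 801780468547/976629190680 ≈ 0.82097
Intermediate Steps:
F(W, B) = -3121/1560 (F(W, B) = -2 + (⅙)/(-260) = -2 + (⅙)*(-1/260) = -2 - 1/1560 = -3121/1560)
Y(X, u) = 0
h(w, c) = 3*c (h(w, c) = (0 + 3)*c = 3*c)
361578/441187 + F(245, -246)/h(50, -473) = 361578/441187 - 3121/(1560*(3*(-473))) = 361578*(1/441187) - 3121/1560/(-1419) = 361578/441187 - 3121/1560*(-1/1419) = 361578/441187 + 3121/2213640 = 801780468547/976629190680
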